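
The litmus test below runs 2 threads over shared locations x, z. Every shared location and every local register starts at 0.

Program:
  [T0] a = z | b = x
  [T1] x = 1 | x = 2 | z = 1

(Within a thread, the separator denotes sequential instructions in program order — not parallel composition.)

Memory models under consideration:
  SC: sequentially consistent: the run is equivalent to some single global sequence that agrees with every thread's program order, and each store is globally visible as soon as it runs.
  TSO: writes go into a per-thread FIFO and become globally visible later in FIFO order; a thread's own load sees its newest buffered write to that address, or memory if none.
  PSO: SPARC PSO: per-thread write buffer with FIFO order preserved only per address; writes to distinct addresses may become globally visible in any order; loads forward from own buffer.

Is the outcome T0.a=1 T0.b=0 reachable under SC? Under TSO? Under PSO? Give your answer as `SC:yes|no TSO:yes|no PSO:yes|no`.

SC:no TSO:no PSO:yes

outcome vector order: (T0.a,T0.b)
SC (4): <0 0>; <0 1>; <0 2>; <1 2>
TSO (4): <0 0>; <0 1>; <0 2>; <1 2>
PSO (6): <0 0>; <0 1>; <0 2>; <1 0>; <1 1>; <1 2>
target <1 0> ∈ {PSO}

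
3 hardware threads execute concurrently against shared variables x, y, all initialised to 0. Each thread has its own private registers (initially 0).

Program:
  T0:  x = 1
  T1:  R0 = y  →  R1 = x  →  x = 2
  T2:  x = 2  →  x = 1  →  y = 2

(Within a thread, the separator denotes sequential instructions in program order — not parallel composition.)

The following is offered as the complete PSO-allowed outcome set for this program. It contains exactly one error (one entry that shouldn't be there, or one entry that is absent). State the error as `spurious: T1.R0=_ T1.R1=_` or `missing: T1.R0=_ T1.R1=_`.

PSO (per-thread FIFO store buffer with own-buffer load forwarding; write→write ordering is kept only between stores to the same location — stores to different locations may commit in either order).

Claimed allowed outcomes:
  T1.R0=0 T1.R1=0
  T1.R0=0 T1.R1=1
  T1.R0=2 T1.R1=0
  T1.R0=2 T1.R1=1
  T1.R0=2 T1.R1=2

missing: T1.R0=0 T1.R1=2

outcome vector order: (T1.R0,T1.R1)
PSO (6): <0 0> <0 1> <0 2> <2 0> <2 1> <2 2>
PSO∖claimed = {<0 2>}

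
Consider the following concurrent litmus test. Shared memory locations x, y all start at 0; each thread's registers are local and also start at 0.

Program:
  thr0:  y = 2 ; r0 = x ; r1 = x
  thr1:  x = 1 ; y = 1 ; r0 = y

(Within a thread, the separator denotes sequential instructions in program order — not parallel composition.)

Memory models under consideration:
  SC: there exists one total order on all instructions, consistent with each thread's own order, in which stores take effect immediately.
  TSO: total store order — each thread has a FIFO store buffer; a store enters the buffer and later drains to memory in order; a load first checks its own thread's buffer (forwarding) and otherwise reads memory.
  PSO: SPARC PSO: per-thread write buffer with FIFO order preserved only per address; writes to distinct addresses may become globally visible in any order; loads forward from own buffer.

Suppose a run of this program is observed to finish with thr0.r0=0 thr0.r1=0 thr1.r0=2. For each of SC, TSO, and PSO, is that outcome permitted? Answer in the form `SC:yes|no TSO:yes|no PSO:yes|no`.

outcome vector order: (thr0.r0,thr0.r1,thr1.r0)
under SC → 001 011 111 112
under TSO → 001 002 011 012 111 112
under PSO → 001 002 011 012 111 112
target 002 ∈ {TSO,PSO}

SC:no TSO:yes PSO:yes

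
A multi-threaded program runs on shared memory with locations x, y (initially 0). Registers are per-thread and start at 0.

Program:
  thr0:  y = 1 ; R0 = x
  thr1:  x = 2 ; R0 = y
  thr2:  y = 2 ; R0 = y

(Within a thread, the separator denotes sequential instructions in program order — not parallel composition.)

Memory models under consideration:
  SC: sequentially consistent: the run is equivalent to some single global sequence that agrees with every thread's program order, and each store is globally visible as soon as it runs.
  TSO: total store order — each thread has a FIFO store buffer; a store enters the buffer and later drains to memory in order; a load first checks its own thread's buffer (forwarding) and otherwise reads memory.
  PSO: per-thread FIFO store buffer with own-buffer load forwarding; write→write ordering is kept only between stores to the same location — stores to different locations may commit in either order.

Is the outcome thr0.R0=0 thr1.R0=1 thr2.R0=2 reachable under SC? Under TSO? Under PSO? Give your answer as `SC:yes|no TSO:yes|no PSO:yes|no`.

outcome vector order: (thr0.R0,thr1.R0,thr2.R0)
SC: 9 outcomes — {0/1/1 0/1/2 0/2/2 2/0/1 2/0/2 2/1/1 2/1/2 2/2/1 2/2/2}
TSO: 12 outcomes — {0/0/1 0/0/2 0/1/1 0/1/2 0/2/1 0/2/2 2/0/1 2/0/2 2/1/1 2/1/2 2/2/1 2/2/2}
PSO: 12 outcomes — {0/0/1 0/0/2 0/1/1 0/1/2 0/2/1 0/2/2 2/0/1 2/0/2 2/1/1 2/1/2 2/2/1 2/2/2}
target 0/1/2 ∈ {SC,TSO,PSO}

SC:yes TSO:yes PSO:yes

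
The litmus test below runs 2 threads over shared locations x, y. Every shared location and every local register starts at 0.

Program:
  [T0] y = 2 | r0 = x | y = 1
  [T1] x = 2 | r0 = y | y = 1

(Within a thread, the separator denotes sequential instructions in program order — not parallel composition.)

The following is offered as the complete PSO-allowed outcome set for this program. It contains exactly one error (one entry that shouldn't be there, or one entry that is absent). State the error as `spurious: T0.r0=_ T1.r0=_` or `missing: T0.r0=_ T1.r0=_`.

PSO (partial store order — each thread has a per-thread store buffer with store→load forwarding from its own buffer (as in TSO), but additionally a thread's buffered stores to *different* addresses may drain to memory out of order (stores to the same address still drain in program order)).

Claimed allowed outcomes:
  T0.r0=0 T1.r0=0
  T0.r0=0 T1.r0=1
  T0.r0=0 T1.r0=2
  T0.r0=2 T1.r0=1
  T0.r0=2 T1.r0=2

missing: T0.r0=2 T1.r0=0

outcome vector order: (T0.r0,T1.r0)
[PSO] allowed = {(0,0), (0,1), (0,2), (2,0), (2,1), (2,2)}
PSO∖claimed = {(2,0)}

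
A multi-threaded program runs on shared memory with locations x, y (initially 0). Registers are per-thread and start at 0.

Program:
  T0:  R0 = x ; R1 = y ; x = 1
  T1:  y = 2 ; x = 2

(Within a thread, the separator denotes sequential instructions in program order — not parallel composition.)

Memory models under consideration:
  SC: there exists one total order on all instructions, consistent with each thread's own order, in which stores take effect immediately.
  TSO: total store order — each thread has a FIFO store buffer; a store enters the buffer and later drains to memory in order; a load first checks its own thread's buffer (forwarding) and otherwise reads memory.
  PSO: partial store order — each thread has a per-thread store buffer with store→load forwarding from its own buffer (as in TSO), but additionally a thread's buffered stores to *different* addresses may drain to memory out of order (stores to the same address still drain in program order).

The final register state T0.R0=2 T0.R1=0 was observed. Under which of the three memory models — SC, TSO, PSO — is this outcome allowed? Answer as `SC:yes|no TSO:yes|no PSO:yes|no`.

SC:no TSO:no PSO:yes

outcome vector order: (T0.R0,T0.R1)
under SC → <0 0>, <0 2>, <2 2>
under TSO → <0 0>, <0 2>, <2 2>
under PSO → <0 0>, <0 2>, <2 0>, <2 2>
target <2 0> ∈ {PSO}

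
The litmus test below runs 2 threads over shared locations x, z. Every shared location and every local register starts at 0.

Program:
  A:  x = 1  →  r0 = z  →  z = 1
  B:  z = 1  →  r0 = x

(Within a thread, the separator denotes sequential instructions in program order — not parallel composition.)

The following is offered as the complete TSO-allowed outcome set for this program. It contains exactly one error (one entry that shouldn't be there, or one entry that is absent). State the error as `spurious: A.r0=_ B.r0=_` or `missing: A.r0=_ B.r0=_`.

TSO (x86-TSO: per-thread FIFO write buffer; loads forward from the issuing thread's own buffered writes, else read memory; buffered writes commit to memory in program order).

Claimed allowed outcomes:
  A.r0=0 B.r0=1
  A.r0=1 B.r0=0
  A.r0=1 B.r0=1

missing: A.r0=0 B.r0=0

outcome vector order: (A.r0,B.r0)
TSO: 4 outcomes — {0/0, 0/1, 1/0, 1/1}
TSO∖claimed = {0/0}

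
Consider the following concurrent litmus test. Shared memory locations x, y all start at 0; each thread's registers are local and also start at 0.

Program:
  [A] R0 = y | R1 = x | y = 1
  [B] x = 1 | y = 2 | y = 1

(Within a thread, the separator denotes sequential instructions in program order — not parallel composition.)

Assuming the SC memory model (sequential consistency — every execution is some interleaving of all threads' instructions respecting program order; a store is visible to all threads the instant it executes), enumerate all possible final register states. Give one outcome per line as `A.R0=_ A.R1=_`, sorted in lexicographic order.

outcome vector order: (A.R0,A.R1)
|SC outcomes| = 4

A.R0=0 A.R1=0
A.R0=0 A.R1=1
A.R0=1 A.R1=1
A.R0=2 A.R1=1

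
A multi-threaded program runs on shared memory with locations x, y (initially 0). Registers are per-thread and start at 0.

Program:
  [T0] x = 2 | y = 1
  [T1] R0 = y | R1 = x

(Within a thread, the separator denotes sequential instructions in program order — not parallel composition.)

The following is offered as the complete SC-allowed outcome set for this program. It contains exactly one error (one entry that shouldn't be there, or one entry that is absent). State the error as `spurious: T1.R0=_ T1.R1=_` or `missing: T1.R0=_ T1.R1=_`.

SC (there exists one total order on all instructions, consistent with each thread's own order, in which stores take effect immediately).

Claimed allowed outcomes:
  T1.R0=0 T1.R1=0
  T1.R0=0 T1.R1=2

outcome vector order: (T1.R0,T1.R1)
under SC → 00 02 12
SC∖claimed = {12}

missing: T1.R0=1 T1.R1=2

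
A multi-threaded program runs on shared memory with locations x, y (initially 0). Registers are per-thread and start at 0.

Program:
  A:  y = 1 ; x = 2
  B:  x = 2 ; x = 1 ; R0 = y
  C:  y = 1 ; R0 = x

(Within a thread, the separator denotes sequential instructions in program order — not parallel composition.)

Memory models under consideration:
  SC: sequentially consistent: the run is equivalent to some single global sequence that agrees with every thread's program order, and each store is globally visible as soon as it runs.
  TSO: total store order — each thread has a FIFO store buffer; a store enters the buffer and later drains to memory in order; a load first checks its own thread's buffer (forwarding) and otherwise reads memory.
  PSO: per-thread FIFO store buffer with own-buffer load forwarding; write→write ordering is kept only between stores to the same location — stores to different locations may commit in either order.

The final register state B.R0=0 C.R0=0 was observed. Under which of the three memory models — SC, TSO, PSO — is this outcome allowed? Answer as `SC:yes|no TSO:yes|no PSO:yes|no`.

SC:no TSO:yes PSO:yes

outcome vector order: (B.R0,C.R0)
SC (5): 01 02 10 11 12
TSO (6): 00 01 02 10 11 12
PSO (6): 00 01 02 10 11 12
target 00 ∈ {TSO,PSO}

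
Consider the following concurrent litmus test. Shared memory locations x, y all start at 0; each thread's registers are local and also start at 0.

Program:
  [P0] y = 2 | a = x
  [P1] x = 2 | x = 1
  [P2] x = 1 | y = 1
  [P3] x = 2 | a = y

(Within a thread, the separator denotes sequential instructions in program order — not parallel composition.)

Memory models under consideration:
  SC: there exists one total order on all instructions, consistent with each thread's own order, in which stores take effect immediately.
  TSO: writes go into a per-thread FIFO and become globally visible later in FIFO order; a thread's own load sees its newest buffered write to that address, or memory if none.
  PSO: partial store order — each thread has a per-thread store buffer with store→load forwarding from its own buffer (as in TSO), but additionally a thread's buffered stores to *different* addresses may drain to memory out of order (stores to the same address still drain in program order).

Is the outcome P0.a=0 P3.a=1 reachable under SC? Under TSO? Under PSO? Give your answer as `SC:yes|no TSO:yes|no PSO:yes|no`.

outcome vector order: (P0.a,P3.a)
SC (8): (0,1), (0,2), (1,0), (1,1), (1,2), (2,0), (2,1), (2,2)
TSO (9): (0,0), (0,1), (0,2), (1,0), (1,1), (1,2), (2,0), (2,1), (2,2)
PSO (9): (0,0), (0,1), (0,2), (1,0), (1,1), (1,2), (2,0), (2,1), (2,2)
target (0,1) ∈ {SC,TSO,PSO}

SC:yes TSO:yes PSO:yes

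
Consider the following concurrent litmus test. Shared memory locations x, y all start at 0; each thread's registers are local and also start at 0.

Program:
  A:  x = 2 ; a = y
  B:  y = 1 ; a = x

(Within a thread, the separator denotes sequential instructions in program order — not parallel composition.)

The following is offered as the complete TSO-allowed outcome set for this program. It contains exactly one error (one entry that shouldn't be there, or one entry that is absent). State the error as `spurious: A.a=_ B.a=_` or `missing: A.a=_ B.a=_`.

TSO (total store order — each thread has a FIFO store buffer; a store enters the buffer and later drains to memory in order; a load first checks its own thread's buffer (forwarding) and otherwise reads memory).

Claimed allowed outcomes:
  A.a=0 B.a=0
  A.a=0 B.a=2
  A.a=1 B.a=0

missing: A.a=1 B.a=2

outcome vector order: (A.a,B.a)
TSO (4): 0/0 0/2 1/0 1/2
TSO∖claimed = {1/2}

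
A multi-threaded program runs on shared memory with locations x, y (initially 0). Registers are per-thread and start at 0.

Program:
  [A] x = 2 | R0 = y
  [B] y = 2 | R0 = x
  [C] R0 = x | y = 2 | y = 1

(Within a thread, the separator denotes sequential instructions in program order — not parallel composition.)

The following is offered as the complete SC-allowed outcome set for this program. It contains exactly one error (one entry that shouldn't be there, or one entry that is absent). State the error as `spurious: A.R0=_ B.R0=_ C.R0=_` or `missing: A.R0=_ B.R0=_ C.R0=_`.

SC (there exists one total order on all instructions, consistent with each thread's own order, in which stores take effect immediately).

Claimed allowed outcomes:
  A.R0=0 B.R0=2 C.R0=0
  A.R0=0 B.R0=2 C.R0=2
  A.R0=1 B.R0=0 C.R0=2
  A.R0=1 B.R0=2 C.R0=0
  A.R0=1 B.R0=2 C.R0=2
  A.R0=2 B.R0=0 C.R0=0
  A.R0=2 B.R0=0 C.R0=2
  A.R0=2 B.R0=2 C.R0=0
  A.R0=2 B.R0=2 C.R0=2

missing: A.R0=1 B.R0=0 C.R0=0

outcome vector order: (A.R0,B.R0,C.R0)
SC: 10 outcomes — {<0 2 0>, <0 2 2>, <1 0 0>, <1 0 2>, <1 2 0>, <1 2 2>, <2 0 0>, <2 0 2>, <2 2 0>, <2 2 2>}
SC∖claimed = {<1 0 0>}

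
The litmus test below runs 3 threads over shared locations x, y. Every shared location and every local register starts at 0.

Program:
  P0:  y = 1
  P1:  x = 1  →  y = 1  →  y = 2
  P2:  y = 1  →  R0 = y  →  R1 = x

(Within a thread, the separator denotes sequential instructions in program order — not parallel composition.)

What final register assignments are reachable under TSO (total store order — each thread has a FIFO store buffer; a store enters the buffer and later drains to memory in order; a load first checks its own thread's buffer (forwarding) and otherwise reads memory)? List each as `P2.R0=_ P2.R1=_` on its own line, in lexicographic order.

P2.R0=1 P2.R1=0
P2.R0=1 P2.R1=1
P2.R0=2 P2.R1=1

outcome vector order: (P2.R0,P2.R1)
|TSO outcomes| = 3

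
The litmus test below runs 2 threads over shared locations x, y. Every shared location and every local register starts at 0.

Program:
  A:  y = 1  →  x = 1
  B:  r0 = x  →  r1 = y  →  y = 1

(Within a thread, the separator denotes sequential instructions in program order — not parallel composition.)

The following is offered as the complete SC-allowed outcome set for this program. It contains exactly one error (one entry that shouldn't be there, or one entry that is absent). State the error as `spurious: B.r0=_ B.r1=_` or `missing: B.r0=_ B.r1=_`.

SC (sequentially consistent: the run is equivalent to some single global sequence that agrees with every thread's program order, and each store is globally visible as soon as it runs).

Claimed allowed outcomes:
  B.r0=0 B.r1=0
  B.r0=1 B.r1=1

outcome vector order: (B.r0,B.r1)
under SC → 0/0, 0/1, 1/1
SC∖claimed = {0/1}

missing: B.r0=0 B.r1=1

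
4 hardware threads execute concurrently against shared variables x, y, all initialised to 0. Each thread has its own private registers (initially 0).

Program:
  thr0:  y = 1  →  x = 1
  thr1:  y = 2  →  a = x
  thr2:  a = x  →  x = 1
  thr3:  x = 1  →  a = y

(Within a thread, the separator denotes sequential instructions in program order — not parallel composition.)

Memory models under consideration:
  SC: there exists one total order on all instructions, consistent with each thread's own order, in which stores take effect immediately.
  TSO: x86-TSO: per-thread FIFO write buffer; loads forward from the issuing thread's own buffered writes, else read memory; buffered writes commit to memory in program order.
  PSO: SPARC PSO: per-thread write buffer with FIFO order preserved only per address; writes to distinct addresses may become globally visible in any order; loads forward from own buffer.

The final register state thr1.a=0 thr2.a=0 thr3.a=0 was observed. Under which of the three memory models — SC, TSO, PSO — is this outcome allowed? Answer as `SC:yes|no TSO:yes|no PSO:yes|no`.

outcome vector order: (thr1.a,thr2.a,thr3.a)
[SC] allowed = {(0,0,1); (0,0,2); (0,1,1); (0,1,2); (1,0,0); (1,0,1); (1,0,2); (1,1,0); (1,1,1); (1,1,2)}
[TSO] allowed = {(0,0,0); (0,0,1); (0,0,2); (0,1,0); (0,1,1); (0,1,2); (1,0,0); (1,0,1); (1,0,2); (1,1,0); (1,1,1); (1,1,2)}
[PSO] allowed = {(0,0,0); (0,0,1); (0,0,2); (0,1,0); (0,1,1); (0,1,2); (1,0,0); (1,0,1); (1,0,2); (1,1,0); (1,1,1); (1,1,2)}
target (0,0,0) ∈ {TSO,PSO}

SC:no TSO:yes PSO:yes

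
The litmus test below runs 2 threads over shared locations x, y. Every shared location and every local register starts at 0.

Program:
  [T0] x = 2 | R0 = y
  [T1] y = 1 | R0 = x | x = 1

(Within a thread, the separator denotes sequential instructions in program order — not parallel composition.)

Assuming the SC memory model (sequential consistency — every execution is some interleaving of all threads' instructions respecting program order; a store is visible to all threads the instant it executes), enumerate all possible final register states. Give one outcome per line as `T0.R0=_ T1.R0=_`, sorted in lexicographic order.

outcome vector order: (T0.R0,T1.R0)
|SC outcomes| = 3

T0.R0=0 T1.R0=2
T0.R0=1 T1.R0=0
T0.R0=1 T1.R0=2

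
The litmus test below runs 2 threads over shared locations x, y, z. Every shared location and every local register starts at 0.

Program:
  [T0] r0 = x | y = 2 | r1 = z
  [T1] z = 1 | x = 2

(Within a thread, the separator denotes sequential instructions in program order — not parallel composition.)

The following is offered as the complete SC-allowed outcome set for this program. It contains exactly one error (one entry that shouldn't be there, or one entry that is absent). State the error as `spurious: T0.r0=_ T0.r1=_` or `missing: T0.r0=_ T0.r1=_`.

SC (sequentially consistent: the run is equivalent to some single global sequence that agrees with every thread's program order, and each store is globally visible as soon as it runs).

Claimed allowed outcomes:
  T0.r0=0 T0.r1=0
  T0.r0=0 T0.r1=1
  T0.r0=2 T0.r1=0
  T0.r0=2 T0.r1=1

spurious: T0.r0=2 T0.r1=0

outcome vector order: (T0.r0,T0.r1)
under SC → 0/0 0/1 2/1
claimed∖SC = {2/0}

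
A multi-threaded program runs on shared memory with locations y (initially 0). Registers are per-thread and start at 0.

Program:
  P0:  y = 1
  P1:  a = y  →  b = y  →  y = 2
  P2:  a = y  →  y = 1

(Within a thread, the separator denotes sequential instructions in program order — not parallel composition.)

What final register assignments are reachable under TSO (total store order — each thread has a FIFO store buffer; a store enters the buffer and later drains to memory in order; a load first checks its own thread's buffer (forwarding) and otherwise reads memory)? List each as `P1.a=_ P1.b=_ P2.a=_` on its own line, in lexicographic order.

outcome vector order: (P1.a,P1.b,P2.a)
|TSO outcomes| = 9

P1.a=0 P1.b=0 P2.a=0
P1.a=0 P1.b=0 P2.a=1
P1.a=0 P1.b=0 P2.a=2
P1.a=0 P1.b=1 P2.a=0
P1.a=0 P1.b=1 P2.a=1
P1.a=0 P1.b=1 P2.a=2
P1.a=1 P1.b=1 P2.a=0
P1.a=1 P1.b=1 P2.a=1
P1.a=1 P1.b=1 P2.a=2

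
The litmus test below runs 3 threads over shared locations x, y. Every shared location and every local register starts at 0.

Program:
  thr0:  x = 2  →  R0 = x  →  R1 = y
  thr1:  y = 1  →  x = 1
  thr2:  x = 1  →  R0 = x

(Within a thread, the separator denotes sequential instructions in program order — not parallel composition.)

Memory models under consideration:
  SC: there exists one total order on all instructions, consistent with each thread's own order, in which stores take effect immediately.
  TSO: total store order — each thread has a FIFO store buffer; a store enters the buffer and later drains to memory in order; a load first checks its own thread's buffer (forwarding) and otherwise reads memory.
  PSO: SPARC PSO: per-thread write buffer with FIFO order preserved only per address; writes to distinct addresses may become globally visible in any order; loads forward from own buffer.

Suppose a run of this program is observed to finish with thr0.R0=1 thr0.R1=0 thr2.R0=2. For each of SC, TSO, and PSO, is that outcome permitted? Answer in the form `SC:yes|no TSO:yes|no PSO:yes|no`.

SC:no TSO:no PSO:yes

outcome vector order: (thr0.R0,thr0.R1,thr2.R0)
SC (7): 1/0/1, 1/1/1, 1/1/2, 2/0/1, 2/0/2, 2/1/1, 2/1/2
TSO (7): 1/0/1, 1/1/1, 1/1/2, 2/0/1, 2/0/2, 2/1/1, 2/1/2
PSO (8): 1/0/1, 1/0/2, 1/1/1, 1/1/2, 2/0/1, 2/0/2, 2/1/1, 2/1/2
target 1/0/2 ∈ {PSO}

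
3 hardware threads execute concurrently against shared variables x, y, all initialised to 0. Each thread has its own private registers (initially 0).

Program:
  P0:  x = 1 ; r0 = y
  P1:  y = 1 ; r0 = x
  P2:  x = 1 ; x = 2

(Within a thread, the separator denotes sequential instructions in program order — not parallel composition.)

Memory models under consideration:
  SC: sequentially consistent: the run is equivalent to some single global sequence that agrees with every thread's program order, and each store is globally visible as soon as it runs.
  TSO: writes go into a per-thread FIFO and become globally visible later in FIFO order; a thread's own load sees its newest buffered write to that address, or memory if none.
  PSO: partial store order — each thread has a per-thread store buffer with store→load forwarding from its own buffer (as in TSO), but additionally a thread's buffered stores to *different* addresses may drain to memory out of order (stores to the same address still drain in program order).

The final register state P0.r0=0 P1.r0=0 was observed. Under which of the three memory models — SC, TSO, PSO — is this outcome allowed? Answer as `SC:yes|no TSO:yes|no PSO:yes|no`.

outcome vector order: (P0.r0,P1.r0)
SC: 5 outcomes — {01, 02, 10, 11, 12}
TSO: 6 outcomes — {00, 01, 02, 10, 11, 12}
PSO: 6 outcomes — {00, 01, 02, 10, 11, 12}
target 00 ∈ {TSO,PSO}

SC:no TSO:yes PSO:yes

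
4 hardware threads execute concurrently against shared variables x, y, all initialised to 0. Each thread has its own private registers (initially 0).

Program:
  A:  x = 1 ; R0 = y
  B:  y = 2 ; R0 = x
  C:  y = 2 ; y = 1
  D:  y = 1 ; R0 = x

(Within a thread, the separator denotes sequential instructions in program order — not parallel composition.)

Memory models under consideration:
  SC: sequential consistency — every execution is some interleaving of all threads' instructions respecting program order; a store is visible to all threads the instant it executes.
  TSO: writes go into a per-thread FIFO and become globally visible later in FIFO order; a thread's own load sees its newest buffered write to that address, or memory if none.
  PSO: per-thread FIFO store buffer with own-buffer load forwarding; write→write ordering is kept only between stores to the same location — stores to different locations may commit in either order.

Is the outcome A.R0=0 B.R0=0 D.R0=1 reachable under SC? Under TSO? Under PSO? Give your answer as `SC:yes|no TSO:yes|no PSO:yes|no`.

SC:no TSO:yes PSO:yes

outcome vector order: (A.R0,B.R0,D.R0)
SC (9): (0,1,1) (1,0,0) (1,0,1) (1,1,0) (1,1,1) (2,0,0) (2,0,1) (2,1,0) (2,1,1)
TSO (12): (0,0,0) (0,0,1) (0,1,0) (0,1,1) (1,0,0) (1,0,1) (1,1,0) (1,1,1) (2,0,0) (2,0,1) (2,1,0) (2,1,1)
PSO (12): (0,0,0) (0,0,1) (0,1,0) (0,1,1) (1,0,0) (1,0,1) (1,1,0) (1,1,1) (2,0,0) (2,0,1) (2,1,0) (2,1,1)
target (0,0,1) ∈ {TSO,PSO}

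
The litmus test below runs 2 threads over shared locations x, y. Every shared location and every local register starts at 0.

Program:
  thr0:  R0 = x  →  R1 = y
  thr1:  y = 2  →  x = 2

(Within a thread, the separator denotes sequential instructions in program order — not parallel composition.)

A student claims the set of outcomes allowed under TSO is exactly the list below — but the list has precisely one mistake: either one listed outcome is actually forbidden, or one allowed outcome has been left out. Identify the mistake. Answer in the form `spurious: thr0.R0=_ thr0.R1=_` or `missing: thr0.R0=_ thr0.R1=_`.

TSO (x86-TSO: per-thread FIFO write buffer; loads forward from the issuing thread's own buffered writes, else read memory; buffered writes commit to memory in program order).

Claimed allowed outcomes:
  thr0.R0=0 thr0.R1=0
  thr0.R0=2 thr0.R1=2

missing: thr0.R0=0 thr0.R1=2

outcome vector order: (thr0.R0,thr0.R1)
TSO: 3 outcomes — {<0 0>; <0 2>; <2 2>}
TSO∖claimed = {<0 2>}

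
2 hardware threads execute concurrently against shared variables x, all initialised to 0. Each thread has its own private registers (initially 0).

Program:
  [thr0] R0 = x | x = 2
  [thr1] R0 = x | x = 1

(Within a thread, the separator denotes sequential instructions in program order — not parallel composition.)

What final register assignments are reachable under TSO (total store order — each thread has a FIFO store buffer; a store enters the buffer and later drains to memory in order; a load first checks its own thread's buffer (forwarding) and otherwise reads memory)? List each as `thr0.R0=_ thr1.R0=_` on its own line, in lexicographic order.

outcome vector order: (thr0.R0,thr1.R0)
|TSO outcomes| = 3

thr0.R0=0 thr1.R0=0
thr0.R0=0 thr1.R0=2
thr0.R0=1 thr1.R0=0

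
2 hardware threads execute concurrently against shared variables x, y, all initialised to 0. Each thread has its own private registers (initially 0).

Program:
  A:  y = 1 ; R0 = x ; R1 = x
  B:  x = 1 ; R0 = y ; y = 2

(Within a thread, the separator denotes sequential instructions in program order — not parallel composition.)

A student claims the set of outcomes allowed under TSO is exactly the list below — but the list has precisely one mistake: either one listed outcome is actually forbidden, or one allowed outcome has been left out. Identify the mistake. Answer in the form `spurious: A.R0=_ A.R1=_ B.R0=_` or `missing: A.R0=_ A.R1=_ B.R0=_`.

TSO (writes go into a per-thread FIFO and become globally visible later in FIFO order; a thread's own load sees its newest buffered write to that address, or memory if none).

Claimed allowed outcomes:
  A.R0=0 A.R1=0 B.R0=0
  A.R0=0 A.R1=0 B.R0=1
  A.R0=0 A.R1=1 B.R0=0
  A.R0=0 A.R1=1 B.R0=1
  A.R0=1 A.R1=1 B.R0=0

missing: A.R0=1 A.R1=1 B.R0=1

outcome vector order: (A.R0,A.R1,B.R0)
TSO (6): <0 0 0> <0 0 1> <0 1 0> <0 1 1> <1 1 0> <1 1 1>
TSO∖claimed = {<1 1 1>}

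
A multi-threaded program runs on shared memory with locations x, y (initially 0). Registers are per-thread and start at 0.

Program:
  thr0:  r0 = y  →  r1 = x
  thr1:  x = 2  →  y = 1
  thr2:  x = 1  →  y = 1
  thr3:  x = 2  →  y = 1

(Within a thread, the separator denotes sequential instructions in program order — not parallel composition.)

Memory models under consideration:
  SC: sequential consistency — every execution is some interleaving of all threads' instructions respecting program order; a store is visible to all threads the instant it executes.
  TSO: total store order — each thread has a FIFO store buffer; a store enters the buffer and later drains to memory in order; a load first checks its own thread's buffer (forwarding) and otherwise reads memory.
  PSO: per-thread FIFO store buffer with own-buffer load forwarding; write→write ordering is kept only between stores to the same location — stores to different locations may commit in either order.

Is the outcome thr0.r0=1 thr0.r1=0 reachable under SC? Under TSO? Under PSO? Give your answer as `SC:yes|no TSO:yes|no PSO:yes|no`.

SC:no TSO:no PSO:yes

outcome vector order: (thr0.r0,thr0.r1)
SC: 5 outcomes — {<0 0>; <0 1>; <0 2>; <1 1>; <1 2>}
TSO: 5 outcomes — {<0 0>; <0 1>; <0 2>; <1 1>; <1 2>}
PSO: 6 outcomes — {<0 0>; <0 1>; <0 2>; <1 0>; <1 1>; <1 2>}
target <1 0> ∈ {PSO}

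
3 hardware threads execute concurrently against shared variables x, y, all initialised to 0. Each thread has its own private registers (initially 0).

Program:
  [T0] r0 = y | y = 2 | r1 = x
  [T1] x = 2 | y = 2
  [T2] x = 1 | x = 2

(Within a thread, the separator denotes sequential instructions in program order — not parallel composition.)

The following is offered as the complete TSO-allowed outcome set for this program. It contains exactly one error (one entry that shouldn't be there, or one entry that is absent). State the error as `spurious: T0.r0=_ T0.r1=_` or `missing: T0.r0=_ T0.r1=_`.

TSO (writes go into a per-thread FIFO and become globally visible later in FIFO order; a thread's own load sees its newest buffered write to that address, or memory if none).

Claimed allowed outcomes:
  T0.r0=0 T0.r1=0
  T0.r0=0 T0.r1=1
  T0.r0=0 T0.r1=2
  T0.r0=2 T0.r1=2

missing: T0.r0=2 T0.r1=1

outcome vector order: (T0.r0,T0.r1)
under TSO → (0,0) (0,1) (0,2) (2,1) (2,2)
TSO∖claimed = {(2,1)}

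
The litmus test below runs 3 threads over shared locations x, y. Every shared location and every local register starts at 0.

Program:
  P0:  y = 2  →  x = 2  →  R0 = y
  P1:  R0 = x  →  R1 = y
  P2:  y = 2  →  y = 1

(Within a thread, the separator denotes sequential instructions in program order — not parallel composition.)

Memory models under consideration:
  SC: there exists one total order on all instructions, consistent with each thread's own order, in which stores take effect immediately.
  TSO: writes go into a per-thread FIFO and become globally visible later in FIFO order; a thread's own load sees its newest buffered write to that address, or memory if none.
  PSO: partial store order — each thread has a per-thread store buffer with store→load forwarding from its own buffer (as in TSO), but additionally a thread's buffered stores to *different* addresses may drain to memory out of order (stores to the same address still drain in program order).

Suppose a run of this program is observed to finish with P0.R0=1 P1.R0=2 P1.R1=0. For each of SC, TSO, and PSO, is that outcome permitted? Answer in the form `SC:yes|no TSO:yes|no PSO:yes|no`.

SC:no TSO:no PSO:yes

outcome vector order: (P0.R0,P1.R0,P1.R1)
under SC → 1/0/0, 1/0/1, 1/0/2, 1/2/1, 1/2/2, 2/0/0, 2/0/1, 2/0/2, 2/2/1, 2/2/2
under TSO → 1/0/0, 1/0/1, 1/0/2, 1/2/1, 1/2/2, 2/0/0, 2/0/1, 2/0/2, 2/2/1, 2/2/2
under PSO → 1/0/0, 1/0/1, 1/0/2, 1/2/0, 1/2/1, 1/2/2, 2/0/0, 2/0/1, 2/0/2, 2/2/0, 2/2/1, 2/2/2
target 1/2/0 ∈ {PSO}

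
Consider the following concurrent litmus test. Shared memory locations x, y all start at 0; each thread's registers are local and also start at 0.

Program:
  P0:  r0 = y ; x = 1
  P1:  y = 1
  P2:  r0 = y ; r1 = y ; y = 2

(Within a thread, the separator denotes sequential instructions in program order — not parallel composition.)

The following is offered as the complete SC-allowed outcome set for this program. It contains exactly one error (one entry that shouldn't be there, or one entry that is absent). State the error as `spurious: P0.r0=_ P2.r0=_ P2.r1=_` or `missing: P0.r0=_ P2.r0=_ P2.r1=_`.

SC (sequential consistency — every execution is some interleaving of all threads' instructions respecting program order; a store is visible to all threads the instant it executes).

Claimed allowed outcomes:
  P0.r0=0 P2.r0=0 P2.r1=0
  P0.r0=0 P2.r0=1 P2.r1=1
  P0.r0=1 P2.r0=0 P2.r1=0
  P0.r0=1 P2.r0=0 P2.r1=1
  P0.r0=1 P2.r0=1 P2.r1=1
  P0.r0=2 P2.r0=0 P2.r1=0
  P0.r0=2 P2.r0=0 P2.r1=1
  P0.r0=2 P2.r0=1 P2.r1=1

outcome vector order: (P0.r0,P2.r0,P2.r1)
[SC] allowed = {000 001 011 100 101 111 200 201 211}
SC∖claimed = {001}

missing: P0.r0=0 P2.r0=0 P2.r1=1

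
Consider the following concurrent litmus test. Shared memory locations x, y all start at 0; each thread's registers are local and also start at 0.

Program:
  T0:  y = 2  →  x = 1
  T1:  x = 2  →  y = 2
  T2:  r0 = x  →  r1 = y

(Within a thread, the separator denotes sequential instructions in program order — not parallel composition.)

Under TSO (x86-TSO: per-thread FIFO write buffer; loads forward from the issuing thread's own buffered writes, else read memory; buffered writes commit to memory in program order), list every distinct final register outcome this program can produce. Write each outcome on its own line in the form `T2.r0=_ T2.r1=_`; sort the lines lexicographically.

T2.r0=0 T2.r1=0
T2.r0=0 T2.r1=2
T2.r0=1 T2.r1=2
T2.r0=2 T2.r1=0
T2.r0=2 T2.r1=2

outcome vector order: (T2.r0,T2.r1)
|TSO outcomes| = 5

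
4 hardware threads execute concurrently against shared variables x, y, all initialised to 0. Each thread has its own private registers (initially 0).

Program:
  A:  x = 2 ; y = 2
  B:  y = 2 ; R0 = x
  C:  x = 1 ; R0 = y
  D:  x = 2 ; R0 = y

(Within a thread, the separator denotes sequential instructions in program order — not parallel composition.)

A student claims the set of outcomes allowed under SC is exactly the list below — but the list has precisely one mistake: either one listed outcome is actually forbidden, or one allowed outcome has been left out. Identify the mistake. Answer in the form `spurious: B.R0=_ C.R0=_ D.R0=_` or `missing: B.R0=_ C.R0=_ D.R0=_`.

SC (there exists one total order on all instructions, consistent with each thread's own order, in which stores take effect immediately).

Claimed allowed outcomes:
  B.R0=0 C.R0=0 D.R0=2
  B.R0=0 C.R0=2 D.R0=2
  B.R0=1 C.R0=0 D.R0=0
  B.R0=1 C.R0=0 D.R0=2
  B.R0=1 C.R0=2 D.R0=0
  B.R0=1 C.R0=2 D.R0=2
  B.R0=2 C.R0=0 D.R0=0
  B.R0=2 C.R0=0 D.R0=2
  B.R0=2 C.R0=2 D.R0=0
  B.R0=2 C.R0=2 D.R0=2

spurious: B.R0=0 C.R0=0 D.R0=2

outcome vector order: (B.R0,C.R0,D.R0)
under SC → <0 2 2>, <1 0 0>, <1 0 2>, <1 2 0>, <1 2 2>, <2 0 0>, <2 0 2>, <2 2 0>, <2 2 2>
claimed∖SC = {<0 0 2>}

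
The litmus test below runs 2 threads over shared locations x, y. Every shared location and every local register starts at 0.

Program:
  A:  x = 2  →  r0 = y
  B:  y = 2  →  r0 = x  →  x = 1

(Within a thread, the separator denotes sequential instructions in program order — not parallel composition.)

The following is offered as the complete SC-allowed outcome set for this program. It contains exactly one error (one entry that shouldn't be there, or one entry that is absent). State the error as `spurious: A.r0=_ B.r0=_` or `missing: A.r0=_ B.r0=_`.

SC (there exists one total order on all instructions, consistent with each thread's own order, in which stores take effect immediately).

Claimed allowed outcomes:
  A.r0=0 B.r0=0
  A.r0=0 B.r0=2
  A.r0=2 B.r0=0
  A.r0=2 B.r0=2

spurious: A.r0=0 B.r0=0

outcome vector order: (A.r0,B.r0)
SC (3): <0 2>; <2 0>; <2 2>
claimed∖SC = {<0 0>}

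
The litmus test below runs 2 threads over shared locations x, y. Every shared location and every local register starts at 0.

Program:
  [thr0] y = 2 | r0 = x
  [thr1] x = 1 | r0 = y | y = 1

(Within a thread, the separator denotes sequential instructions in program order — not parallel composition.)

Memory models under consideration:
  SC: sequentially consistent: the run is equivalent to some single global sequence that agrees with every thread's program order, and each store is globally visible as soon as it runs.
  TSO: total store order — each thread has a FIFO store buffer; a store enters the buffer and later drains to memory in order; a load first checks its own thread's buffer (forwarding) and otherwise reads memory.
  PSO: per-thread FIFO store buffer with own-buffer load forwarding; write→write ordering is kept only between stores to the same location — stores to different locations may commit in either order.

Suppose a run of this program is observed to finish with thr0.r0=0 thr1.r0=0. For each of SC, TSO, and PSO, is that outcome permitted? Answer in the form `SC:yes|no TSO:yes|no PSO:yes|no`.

outcome vector order: (thr0.r0,thr1.r0)
under SC → <0 2>, <1 0>, <1 2>
under TSO → <0 0>, <0 2>, <1 0>, <1 2>
under PSO → <0 0>, <0 2>, <1 0>, <1 2>
target <0 0> ∈ {TSO,PSO}

SC:no TSO:yes PSO:yes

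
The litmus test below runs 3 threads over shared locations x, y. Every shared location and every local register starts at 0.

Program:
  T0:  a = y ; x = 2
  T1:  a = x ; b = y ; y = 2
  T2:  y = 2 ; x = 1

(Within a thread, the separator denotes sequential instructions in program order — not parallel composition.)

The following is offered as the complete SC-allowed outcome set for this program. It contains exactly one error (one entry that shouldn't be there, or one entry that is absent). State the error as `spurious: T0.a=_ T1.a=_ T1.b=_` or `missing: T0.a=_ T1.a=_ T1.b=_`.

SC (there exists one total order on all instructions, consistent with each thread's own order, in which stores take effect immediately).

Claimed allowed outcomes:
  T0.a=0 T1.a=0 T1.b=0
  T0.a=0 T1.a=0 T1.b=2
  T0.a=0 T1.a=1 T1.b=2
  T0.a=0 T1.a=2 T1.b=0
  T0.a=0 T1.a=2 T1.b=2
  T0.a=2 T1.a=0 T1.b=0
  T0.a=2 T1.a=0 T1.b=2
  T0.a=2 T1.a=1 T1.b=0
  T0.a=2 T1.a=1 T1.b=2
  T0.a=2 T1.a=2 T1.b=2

spurious: T0.a=2 T1.a=1 T1.b=0

outcome vector order: (T0.a,T1.a,T1.b)
[SC] allowed = {000, 002, 012, 020, 022, 200, 202, 212, 222}
claimed∖SC = {210}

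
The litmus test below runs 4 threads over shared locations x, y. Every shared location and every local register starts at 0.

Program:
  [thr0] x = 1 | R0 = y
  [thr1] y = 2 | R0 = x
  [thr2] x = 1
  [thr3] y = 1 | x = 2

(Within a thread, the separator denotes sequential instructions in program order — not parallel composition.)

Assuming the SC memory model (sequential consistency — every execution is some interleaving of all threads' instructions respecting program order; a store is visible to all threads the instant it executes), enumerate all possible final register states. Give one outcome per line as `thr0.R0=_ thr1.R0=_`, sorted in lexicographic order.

outcome vector order: (thr0.R0,thr1.R0)
|SC outcomes| = 8

thr0.R0=0 thr1.R0=1
thr0.R0=0 thr1.R0=2
thr0.R0=1 thr1.R0=0
thr0.R0=1 thr1.R0=1
thr0.R0=1 thr1.R0=2
thr0.R0=2 thr1.R0=0
thr0.R0=2 thr1.R0=1
thr0.R0=2 thr1.R0=2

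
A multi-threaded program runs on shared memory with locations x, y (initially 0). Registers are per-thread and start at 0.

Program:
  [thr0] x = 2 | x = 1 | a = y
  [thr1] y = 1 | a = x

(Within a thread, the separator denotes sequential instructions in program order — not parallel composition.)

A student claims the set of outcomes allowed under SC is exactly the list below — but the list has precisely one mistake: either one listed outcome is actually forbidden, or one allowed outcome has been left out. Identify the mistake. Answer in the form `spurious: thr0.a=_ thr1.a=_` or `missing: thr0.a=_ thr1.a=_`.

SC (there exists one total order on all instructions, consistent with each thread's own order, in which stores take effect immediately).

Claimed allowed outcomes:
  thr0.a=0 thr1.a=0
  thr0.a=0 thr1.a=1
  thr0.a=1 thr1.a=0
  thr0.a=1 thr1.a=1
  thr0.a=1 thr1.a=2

outcome vector order: (thr0.a,thr1.a)
SC: 4 outcomes — {<0 1> <1 0> <1 1> <1 2>}
claimed∖SC = {<0 0>}

spurious: thr0.a=0 thr1.a=0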